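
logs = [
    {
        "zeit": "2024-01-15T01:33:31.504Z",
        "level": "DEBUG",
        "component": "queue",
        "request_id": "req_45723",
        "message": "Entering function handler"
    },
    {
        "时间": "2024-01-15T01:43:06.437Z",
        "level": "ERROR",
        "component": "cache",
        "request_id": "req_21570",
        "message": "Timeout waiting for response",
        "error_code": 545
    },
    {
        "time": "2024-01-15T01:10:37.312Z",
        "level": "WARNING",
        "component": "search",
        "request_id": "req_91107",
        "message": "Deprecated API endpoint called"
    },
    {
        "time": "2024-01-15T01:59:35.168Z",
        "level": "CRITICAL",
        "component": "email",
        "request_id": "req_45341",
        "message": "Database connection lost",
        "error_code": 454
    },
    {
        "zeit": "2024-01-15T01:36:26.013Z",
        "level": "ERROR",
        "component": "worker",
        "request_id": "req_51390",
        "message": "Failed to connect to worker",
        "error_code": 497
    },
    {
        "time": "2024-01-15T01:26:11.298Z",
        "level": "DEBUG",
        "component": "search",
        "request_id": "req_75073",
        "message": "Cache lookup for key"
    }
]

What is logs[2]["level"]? "WARNING"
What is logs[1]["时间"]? "2024-01-15T01:43:06.437Z"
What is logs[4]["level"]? "ERROR"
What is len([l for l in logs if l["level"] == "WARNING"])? 1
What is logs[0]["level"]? "DEBUG"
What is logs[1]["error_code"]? 545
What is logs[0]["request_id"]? "req_45723"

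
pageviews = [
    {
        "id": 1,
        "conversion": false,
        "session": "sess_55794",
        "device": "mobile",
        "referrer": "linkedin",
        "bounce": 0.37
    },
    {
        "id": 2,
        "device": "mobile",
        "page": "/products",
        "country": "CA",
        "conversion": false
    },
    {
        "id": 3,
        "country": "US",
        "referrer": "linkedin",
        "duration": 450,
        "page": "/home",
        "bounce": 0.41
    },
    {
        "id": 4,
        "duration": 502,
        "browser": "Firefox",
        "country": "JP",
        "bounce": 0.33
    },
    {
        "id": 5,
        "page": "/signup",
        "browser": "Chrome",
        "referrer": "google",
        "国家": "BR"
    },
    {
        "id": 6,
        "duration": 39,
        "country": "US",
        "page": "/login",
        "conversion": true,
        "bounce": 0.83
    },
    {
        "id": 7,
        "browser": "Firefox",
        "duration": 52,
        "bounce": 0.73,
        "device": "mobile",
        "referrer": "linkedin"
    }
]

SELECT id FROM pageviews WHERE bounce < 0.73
[1, 3, 4]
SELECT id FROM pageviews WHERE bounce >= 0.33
[1, 3, 4, 6, 7]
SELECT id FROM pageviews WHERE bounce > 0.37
[3, 6, 7]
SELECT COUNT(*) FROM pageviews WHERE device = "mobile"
3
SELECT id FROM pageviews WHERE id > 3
[4, 5, 6, 7]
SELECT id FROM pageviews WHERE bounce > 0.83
[]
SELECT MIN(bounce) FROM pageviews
0.33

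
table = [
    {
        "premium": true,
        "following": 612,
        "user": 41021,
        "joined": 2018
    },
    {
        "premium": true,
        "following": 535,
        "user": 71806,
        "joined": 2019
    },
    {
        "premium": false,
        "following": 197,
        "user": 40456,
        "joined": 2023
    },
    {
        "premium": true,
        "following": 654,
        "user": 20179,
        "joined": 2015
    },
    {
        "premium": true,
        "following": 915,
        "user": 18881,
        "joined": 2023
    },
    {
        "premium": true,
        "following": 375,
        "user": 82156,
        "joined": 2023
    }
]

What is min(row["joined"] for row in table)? 2015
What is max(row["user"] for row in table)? 82156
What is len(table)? 6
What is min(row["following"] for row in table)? 197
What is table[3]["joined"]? 2015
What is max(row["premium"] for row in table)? True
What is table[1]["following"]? 535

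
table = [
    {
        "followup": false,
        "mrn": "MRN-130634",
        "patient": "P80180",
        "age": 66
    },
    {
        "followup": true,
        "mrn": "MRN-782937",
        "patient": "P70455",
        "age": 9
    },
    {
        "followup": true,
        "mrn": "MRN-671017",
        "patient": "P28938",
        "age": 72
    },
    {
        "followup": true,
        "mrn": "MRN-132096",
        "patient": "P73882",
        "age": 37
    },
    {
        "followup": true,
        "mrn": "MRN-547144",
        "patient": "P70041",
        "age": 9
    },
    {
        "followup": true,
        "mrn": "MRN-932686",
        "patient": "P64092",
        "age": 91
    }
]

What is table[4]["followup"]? True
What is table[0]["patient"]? "P80180"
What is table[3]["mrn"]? "MRN-132096"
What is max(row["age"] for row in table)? 91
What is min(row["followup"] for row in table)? False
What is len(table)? 6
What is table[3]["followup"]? True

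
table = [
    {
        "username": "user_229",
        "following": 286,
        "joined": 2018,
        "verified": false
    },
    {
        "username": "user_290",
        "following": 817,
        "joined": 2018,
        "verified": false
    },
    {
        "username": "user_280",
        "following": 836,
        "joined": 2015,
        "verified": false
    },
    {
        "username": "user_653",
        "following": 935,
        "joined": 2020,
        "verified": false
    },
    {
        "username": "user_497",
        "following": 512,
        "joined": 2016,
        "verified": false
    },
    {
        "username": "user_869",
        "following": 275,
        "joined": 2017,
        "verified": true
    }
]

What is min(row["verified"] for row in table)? False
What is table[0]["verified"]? False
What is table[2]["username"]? "user_280"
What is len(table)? 6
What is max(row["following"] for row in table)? 935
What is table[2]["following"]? 836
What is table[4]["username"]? "user_497"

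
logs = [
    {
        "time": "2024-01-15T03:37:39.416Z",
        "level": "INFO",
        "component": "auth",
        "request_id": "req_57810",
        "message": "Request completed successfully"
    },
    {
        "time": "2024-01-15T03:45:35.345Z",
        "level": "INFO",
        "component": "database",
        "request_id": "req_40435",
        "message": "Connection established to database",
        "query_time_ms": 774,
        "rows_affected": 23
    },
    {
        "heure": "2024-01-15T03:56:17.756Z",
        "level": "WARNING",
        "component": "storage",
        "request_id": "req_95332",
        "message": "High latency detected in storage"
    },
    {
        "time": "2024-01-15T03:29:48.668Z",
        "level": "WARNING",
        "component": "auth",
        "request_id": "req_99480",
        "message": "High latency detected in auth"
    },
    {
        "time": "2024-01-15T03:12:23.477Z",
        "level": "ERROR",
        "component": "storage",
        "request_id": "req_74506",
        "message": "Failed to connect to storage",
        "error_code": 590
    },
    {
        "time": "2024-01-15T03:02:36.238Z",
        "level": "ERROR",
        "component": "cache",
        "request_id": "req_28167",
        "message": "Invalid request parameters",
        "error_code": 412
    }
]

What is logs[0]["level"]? "INFO"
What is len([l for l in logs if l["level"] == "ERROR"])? 2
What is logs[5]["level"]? "ERROR"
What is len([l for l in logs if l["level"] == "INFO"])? 2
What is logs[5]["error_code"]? 412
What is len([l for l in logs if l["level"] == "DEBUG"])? 0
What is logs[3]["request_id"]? "req_99480"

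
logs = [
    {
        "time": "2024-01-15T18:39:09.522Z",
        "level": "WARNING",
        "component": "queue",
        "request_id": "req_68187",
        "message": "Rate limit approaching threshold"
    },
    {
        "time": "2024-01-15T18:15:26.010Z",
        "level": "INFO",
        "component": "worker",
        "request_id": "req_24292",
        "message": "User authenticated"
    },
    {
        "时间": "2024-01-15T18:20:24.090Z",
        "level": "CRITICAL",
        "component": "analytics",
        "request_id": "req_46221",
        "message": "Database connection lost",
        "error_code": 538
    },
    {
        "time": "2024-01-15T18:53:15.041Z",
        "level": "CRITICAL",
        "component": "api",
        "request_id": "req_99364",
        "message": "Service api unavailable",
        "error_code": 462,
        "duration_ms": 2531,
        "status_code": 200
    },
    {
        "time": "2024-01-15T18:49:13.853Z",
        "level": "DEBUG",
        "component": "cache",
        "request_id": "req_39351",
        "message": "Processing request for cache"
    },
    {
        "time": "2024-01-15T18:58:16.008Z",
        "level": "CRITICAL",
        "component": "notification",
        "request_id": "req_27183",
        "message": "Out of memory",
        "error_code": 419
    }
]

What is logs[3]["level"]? "CRITICAL"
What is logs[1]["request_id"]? "req_24292"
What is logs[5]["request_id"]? "req_27183"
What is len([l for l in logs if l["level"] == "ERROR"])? 0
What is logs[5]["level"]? "CRITICAL"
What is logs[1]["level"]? "INFO"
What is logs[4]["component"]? "cache"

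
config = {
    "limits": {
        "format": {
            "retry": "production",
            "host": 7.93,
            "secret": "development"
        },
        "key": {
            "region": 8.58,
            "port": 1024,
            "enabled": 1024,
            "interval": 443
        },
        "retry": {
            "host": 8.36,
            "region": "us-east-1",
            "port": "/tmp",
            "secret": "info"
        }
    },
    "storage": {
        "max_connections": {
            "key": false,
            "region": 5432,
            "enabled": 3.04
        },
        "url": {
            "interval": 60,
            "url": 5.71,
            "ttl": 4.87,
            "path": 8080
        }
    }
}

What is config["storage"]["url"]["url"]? 5.71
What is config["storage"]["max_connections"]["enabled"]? 3.04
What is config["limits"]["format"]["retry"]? "production"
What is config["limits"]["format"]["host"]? 7.93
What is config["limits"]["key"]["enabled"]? 1024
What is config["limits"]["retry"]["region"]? "us-east-1"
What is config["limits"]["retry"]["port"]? "/tmp"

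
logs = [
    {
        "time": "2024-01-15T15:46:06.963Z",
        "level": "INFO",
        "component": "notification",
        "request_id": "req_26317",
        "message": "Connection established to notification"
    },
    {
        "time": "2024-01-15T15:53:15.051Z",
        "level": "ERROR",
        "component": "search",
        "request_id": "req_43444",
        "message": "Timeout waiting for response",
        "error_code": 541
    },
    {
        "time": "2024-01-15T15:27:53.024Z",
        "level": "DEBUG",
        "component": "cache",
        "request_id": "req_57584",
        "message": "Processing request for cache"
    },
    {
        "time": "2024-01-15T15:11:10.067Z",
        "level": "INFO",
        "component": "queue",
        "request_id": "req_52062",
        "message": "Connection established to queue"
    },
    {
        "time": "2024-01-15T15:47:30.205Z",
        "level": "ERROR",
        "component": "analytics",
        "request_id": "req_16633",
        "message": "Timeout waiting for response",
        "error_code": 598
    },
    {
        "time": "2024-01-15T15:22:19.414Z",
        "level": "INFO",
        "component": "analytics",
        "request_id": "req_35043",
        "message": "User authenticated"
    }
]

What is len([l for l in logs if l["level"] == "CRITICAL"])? 0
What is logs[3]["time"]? "2024-01-15T15:11:10.067Z"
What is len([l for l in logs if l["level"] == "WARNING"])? 0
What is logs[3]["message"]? "Connection established to queue"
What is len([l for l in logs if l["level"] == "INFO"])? 3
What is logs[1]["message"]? "Timeout waiting for response"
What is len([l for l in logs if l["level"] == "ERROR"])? 2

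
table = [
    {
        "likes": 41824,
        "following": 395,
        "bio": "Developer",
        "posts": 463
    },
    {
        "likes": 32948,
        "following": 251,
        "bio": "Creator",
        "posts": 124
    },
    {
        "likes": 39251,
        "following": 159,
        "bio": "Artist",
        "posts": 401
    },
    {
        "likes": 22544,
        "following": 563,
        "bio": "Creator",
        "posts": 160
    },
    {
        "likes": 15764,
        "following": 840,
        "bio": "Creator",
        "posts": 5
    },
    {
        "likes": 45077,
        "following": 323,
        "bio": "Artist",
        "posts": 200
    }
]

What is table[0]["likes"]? 41824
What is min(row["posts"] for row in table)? 5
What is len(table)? 6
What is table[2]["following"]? 159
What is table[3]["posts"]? 160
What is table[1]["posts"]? 124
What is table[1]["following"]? 251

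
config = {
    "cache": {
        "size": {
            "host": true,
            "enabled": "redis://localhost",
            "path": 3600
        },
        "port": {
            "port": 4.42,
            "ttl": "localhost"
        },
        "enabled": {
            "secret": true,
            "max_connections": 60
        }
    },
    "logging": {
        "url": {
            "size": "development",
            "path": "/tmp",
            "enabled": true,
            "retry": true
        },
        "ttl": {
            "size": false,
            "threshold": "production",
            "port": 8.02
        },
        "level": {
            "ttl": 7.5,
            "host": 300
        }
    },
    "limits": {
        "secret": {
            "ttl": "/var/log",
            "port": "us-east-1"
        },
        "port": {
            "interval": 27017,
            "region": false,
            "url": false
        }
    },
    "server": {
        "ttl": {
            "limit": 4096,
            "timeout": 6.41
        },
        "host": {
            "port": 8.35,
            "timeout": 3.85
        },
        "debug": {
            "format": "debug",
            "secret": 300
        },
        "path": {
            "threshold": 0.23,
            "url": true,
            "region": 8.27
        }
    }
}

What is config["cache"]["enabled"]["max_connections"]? 60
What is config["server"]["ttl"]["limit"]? 4096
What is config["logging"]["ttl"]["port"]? 8.02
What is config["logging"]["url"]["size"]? "development"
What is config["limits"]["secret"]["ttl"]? "/var/log"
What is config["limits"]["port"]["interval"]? 27017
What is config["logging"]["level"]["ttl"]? 7.5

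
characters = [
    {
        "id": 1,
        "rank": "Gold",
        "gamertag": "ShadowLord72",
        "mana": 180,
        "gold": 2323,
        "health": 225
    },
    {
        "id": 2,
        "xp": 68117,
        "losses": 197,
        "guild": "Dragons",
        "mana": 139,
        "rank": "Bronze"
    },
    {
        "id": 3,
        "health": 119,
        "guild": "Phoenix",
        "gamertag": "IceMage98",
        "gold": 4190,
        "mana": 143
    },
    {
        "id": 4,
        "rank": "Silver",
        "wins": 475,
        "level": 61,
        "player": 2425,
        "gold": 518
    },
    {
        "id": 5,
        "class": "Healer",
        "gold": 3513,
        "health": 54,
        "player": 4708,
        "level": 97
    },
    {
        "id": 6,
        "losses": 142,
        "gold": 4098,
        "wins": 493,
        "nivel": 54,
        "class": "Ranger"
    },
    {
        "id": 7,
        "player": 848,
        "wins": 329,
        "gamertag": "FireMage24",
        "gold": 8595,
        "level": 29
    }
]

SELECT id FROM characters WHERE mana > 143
[1]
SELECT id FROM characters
[1, 2, 3, 4, 5, 6, 7]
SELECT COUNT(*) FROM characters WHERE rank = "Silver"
1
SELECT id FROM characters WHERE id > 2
[3, 4, 5, 6, 7]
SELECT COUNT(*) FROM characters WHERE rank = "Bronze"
1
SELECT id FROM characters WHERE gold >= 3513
[3, 5, 6, 7]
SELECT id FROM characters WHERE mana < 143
[2]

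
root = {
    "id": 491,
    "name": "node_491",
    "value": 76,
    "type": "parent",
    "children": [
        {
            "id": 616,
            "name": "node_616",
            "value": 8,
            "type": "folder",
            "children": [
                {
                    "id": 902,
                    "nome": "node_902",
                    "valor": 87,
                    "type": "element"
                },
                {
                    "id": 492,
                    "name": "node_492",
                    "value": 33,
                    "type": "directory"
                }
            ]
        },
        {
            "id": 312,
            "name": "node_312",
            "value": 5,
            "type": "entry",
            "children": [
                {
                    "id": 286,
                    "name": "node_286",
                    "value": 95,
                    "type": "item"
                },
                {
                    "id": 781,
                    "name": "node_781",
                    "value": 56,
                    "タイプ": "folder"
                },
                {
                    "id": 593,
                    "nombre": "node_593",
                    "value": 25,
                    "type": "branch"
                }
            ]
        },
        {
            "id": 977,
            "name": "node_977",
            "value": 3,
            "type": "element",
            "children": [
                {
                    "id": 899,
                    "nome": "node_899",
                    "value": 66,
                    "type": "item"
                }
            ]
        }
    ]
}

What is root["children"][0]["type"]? "folder"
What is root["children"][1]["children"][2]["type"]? "branch"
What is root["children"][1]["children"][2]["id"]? 593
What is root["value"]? 76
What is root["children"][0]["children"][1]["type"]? "directory"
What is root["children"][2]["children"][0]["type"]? "item"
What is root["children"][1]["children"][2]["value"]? 25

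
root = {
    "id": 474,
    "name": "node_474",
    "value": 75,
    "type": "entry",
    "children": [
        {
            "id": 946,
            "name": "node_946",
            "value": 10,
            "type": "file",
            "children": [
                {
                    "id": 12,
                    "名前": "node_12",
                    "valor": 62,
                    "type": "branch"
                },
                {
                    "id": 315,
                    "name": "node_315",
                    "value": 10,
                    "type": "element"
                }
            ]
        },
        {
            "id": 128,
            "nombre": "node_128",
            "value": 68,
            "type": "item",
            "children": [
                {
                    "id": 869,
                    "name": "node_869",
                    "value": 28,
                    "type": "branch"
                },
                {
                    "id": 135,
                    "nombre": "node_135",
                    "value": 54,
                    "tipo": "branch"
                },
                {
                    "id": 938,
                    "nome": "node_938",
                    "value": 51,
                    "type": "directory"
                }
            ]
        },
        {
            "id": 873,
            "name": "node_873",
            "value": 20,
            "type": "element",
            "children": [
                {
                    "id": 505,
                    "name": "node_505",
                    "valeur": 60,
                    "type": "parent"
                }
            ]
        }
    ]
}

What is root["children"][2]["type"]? "element"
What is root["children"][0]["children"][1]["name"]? "node_315"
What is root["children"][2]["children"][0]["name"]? "node_505"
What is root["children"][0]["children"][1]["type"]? "element"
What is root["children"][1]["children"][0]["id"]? 869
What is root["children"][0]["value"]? 10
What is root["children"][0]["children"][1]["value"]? 10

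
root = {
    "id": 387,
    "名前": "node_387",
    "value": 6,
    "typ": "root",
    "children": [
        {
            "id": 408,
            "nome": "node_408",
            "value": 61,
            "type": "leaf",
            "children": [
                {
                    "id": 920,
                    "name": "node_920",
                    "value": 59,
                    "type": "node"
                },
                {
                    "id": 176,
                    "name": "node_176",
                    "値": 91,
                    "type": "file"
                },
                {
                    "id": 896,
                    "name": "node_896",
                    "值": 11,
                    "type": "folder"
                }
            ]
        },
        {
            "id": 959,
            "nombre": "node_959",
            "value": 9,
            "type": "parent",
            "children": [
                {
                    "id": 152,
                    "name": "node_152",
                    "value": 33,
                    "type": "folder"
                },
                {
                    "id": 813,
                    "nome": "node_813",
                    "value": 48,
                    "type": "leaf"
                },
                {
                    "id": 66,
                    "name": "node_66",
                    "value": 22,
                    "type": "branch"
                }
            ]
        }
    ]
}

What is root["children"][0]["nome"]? "node_408"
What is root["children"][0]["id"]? 408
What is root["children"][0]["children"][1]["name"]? "node_176"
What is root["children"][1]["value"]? 9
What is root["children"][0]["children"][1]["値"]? 91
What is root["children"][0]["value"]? 61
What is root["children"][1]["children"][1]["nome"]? "node_813"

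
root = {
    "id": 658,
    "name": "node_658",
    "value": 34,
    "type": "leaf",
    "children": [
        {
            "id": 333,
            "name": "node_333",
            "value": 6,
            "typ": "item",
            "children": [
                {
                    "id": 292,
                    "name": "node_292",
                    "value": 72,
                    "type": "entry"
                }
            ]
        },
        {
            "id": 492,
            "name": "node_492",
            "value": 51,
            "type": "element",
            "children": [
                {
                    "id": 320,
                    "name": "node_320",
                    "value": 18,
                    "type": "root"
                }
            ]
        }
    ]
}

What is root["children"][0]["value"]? 6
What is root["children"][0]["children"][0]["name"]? "node_292"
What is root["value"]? 34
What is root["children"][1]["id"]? 492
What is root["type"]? "leaf"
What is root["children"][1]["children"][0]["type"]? "root"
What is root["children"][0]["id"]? 333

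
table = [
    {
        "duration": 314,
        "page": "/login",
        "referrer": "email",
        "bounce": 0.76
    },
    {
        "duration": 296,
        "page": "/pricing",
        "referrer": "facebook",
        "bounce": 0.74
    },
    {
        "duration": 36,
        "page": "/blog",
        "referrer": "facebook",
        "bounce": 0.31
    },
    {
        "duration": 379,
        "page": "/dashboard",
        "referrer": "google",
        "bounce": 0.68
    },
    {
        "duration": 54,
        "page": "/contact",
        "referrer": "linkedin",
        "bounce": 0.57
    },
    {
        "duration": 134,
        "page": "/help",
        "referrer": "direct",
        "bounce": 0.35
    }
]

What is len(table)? 6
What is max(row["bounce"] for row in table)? 0.76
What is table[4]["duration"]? 54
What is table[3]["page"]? "/dashboard"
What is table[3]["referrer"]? "google"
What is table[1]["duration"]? 296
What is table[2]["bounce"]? 0.31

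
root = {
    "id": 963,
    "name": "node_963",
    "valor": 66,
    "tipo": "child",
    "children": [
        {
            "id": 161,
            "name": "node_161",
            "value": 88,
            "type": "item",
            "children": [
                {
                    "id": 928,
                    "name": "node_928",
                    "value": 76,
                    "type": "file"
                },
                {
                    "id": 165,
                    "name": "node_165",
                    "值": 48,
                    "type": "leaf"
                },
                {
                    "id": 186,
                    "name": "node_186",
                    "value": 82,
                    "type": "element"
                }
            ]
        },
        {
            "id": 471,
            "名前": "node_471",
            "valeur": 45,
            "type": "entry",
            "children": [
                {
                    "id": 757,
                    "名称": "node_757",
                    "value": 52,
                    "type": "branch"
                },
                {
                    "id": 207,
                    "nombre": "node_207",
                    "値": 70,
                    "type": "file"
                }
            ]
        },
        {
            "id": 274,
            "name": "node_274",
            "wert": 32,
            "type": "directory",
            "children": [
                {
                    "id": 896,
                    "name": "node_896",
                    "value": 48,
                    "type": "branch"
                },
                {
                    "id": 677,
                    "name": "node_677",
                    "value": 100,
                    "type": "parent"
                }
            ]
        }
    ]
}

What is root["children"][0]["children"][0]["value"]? 76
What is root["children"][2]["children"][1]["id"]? 677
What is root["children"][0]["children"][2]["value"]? 82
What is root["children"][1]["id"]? 471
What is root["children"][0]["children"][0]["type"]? "file"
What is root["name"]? "node_963"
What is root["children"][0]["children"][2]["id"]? 186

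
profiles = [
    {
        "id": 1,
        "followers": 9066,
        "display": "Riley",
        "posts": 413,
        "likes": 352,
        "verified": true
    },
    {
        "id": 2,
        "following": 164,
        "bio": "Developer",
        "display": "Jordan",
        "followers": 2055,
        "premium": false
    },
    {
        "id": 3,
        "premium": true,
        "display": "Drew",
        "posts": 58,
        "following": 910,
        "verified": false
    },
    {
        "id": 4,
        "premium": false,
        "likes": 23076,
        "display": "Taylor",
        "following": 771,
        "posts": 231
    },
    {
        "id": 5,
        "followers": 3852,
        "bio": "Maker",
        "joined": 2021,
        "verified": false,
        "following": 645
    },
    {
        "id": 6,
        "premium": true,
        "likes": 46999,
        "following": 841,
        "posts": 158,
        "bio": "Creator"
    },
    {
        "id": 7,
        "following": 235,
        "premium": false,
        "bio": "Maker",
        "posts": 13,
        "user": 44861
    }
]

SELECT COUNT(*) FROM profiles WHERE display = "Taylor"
1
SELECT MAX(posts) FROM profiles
413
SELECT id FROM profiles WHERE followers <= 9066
[1, 2, 5]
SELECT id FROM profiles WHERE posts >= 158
[1, 4, 6]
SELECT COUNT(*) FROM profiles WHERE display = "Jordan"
1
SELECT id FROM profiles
[1, 2, 3, 4, 5, 6, 7]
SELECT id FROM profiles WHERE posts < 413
[3, 4, 6, 7]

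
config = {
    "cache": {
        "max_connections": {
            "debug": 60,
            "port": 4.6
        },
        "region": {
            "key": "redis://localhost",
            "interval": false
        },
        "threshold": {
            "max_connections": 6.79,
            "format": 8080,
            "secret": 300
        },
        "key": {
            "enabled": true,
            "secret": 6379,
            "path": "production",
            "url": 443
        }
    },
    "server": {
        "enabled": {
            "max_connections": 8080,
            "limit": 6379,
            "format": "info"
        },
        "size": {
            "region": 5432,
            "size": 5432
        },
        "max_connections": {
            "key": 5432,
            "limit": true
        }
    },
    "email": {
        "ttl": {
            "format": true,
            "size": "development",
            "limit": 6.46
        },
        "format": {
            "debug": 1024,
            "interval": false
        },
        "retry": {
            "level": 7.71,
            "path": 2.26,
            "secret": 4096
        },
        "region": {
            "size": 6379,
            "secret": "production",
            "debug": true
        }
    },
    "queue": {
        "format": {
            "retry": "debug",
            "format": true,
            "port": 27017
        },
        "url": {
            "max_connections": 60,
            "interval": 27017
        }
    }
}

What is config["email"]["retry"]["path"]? 2.26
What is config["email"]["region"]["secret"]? "production"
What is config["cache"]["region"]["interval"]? False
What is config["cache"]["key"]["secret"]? 6379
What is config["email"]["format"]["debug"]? 1024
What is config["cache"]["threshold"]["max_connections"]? 6.79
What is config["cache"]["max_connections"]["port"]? 4.6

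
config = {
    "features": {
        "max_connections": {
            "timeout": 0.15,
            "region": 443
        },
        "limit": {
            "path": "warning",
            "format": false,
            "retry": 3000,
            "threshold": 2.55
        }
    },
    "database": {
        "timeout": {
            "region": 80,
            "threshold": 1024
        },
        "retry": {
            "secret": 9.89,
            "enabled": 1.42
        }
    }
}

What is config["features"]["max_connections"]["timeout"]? 0.15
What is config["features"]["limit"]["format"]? False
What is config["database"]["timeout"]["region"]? 80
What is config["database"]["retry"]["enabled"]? 1.42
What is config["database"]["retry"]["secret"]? 9.89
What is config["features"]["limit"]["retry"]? 3000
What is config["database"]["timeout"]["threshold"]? 1024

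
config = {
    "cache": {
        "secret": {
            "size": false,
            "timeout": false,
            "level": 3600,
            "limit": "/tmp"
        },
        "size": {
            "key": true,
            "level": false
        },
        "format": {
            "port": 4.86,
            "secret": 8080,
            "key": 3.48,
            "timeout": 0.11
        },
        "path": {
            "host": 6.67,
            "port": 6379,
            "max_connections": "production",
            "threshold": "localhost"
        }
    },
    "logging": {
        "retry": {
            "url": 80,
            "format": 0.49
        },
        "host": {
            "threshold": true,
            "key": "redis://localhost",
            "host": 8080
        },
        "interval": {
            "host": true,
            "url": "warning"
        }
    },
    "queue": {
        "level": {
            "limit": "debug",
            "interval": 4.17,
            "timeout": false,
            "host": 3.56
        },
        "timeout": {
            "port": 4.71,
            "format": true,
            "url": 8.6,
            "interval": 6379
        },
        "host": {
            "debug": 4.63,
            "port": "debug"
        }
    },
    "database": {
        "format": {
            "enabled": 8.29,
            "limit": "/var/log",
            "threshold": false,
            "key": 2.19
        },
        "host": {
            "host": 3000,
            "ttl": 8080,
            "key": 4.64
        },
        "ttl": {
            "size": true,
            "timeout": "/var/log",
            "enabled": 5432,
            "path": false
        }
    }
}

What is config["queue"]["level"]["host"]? 3.56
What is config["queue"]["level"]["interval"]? 4.17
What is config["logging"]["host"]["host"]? 8080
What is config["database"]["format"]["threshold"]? False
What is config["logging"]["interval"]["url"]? "warning"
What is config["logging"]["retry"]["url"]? 80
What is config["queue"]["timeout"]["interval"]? 6379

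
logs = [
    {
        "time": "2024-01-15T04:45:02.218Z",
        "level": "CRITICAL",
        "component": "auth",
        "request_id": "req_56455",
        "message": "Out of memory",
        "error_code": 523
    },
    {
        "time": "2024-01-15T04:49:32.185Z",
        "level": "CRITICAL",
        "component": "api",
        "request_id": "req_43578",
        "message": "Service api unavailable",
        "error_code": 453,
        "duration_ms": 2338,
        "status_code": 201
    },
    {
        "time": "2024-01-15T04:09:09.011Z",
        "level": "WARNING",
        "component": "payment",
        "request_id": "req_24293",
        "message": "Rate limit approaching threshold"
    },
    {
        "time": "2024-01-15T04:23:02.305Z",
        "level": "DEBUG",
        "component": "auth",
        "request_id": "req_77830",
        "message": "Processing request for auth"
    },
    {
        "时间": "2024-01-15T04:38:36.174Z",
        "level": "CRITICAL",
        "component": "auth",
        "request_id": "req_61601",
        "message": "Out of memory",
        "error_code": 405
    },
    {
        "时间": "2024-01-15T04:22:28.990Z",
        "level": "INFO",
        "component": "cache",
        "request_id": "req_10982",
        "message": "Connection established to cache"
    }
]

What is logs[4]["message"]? "Out of memory"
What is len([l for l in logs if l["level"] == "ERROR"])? 0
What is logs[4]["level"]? "CRITICAL"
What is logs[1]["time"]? "2024-01-15T04:49:32.185Z"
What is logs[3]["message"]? "Processing request for auth"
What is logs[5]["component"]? "cache"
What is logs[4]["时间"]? "2024-01-15T04:38:36.174Z"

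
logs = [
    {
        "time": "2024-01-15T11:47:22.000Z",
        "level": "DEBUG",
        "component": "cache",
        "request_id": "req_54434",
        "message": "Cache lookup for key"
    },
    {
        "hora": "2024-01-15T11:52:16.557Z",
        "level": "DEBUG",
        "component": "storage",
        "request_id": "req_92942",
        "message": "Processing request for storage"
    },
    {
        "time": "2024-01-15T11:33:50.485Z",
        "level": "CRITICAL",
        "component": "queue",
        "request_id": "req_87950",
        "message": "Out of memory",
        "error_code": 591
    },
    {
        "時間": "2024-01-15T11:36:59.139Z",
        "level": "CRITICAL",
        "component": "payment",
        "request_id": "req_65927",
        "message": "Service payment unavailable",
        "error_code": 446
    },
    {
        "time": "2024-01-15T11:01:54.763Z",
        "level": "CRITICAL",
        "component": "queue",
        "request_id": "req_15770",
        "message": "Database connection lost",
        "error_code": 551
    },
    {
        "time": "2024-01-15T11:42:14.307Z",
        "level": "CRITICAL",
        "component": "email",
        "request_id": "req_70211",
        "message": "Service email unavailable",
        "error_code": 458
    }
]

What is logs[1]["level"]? "DEBUG"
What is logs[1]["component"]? "storage"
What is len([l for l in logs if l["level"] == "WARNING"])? 0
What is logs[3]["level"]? "CRITICAL"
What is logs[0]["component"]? "cache"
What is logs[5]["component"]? "email"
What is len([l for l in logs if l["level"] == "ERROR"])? 0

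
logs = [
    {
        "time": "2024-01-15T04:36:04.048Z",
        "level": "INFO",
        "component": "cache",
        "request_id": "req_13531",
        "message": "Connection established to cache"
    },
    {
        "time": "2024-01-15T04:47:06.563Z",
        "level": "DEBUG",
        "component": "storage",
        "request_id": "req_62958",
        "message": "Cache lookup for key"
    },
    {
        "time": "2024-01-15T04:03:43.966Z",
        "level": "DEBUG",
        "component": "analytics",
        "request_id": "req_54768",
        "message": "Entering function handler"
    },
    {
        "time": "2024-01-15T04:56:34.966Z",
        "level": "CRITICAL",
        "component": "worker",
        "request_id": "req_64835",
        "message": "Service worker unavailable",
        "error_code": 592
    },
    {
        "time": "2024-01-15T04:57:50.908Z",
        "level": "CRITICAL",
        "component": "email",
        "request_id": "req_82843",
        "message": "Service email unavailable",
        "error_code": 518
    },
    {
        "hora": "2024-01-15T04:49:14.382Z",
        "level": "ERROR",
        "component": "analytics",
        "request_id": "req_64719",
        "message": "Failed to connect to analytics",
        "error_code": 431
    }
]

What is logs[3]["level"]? "CRITICAL"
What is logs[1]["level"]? "DEBUG"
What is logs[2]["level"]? "DEBUG"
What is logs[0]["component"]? "cache"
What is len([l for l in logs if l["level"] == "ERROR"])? 1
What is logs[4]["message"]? "Service email unavailable"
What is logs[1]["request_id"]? "req_62958"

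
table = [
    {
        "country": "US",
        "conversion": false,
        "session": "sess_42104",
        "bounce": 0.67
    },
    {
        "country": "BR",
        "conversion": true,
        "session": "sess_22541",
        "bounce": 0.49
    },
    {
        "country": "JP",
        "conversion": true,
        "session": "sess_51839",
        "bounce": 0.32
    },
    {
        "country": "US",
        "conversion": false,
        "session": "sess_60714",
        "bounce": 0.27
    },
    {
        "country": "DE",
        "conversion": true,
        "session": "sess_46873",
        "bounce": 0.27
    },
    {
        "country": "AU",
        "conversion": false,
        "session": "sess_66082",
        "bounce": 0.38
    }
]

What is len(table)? 6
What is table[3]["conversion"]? False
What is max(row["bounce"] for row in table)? 0.67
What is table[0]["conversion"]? False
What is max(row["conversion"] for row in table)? True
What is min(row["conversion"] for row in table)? False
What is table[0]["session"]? "sess_42104"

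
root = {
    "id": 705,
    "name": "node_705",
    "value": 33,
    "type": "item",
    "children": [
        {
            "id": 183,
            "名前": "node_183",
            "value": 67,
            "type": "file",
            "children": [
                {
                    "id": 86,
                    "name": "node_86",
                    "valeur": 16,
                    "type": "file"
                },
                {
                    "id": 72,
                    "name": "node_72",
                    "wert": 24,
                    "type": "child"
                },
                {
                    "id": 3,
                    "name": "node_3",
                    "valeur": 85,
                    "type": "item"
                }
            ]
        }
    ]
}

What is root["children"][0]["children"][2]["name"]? "node_3"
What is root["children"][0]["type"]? "file"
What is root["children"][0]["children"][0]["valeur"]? 16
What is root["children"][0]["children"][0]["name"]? "node_86"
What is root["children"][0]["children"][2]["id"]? 3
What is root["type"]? "item"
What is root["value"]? 33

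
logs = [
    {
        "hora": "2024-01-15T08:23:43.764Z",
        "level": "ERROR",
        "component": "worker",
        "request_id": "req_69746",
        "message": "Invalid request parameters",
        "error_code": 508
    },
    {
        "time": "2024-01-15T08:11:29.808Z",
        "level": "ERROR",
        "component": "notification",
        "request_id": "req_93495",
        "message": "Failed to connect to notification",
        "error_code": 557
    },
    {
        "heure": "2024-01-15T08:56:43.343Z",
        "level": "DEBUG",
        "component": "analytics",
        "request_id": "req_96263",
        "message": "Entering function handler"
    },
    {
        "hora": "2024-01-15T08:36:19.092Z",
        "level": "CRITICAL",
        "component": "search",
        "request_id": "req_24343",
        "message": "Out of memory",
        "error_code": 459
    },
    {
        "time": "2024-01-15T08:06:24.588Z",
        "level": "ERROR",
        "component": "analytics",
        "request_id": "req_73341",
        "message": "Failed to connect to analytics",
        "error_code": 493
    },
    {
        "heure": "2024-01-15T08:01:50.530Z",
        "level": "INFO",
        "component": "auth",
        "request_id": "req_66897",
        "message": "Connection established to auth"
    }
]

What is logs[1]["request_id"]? "req_93495"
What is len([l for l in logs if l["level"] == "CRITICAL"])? 1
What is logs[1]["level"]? "ERROR"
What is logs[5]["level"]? "INFO"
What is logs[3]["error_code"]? 459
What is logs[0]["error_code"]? 508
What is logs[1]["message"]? "Failed to connect to notification"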